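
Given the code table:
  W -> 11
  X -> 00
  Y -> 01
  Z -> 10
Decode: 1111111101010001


Decoding:
11 -> W
11 -> W
11 -> W
11 -> W
01 -> Y
01 -> Y
00 -> X
01 -> Y


Result: WWWWYYXY


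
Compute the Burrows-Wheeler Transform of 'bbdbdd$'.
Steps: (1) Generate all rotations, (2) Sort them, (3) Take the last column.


Rotations (sorted):
  0: $bbdbdd -> last char: d
  1: bbdbdd$ -> last char: $
  2: bdbdd$b -> last char: b
  3: bdd$bbd -> last char: d
  4: d$bbdbd -> last char: d
  5: dbdd$bb -> last char: b
  6: dd$bbdb -> last char: b


BWT = d$bddbb


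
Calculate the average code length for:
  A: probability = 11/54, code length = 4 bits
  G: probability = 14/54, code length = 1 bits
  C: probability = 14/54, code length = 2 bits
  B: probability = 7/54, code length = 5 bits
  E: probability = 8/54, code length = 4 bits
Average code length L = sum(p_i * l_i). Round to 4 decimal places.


Weighted contributions p_i * l_i:
  A: (11/54) * 4 = 44/54
  G: (14/54) * 1 = 14/54
  C: (14/54) * 2 = 28/54
  B: (7/54) * 5 = 35/54
  E: (8/54) * 4 = 32/54
Sum = (44 + 14 + 28 + 35 + 32)/54 = 153/54

L = 153/54 = 2.8333 bits/symbol


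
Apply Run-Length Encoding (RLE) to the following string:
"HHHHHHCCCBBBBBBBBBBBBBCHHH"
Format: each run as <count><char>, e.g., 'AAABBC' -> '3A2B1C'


Scanning runs left to right:
  i=0: run of 'H' x 6 -> '6H'
  i=6: run of 'C' x 3 -> '3C'
  i=9: run of 'B' x 13 -> '13B'
  i=22: run of 'C' x 1 -> '1C'
  i=23: run of 'H' x 3 -> '3H'

RLE = 6H3C13B1C3H


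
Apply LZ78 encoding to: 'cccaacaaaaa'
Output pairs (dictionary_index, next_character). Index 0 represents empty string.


LZ78 encoding steps:
Dictionary: {0: ''}
Step 1: w='' (idx 0), next='c' -> output (0, 'c'), add 'c' as idx 1
Step 2: w='c' (idx 1), next='c' -> output (1, 'c'), add 'cc' as idx 2
Step 3: w='' (idx 0), next='a' -> output (0, 'a'), add 'a' as idx 3
Step 4: w='a' (idx 3), next='c' -> output (3, 'c'), add 'ac' as idx 4
Step 5: w='a' (idx 3), next='a' -> output (3, 'a'), add 'aa' as idx 5
Step 6: w='aa' (idx 5), next='a' -> output (5, 'a'), add 'aaa' as idx 6


Encoded: [(0, 'c'), (1, 'c'), (0, 'a'), (3, 'c'), (3, 'a'), (5, 'a')]


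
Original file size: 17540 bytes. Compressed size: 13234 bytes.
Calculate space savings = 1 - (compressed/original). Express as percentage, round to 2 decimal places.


ratio = compressed/original = 13234/17540 = 0.754504
savings = 1 - ratio = 1 - 0.754504 = 0.245496
as a percentage: 0.245496 * 100 = 24.55%

Space savings = 1 - 13234/17540 = 24.55%


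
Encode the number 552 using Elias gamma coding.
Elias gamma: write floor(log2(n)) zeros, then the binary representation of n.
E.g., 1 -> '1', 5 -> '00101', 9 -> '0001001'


num_bits = floor(log2(552)) + 1 = 10
leading_zeros = num_bits - 1 = 9
binary(552) = 1000101000

Elias gamma(552) = '000000000' + '1000101000' = 0000000001000101000 (19 bits)


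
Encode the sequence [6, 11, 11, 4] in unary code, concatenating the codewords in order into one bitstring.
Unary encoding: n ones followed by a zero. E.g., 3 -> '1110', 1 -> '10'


Encode each number as n ones followed by a terminating 0:
  6 -> 1111110 (7 bits)
  11 -> 111111111110 (12 bits)
  11 -> 111111111110 (12 bits)
  4 -> 11110 (5 bits)
Total length = 7 + 12 + 12 + 5 = 36 bits.

Unary([6, 11, 11, 4]) = 111111011111111111011111111111011110 (36 bits)


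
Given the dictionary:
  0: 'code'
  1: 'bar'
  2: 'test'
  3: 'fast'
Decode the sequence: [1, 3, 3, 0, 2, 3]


Look up each index in the dictionary:
  1 -> 'bar'
  3 -> 'fast'
  3 -> 'fast'
  0 -> 'code'
  2 -> 'test'
  3 -> 'fast'

Decoded: "bar fast fast code test fast"


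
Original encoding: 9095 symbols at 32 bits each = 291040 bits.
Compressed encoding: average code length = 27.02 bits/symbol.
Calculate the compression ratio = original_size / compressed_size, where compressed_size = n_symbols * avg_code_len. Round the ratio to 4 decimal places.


original_size = n_symbols * orig_bits = 9095 * 32 = 291040 bits
compressed_size = n_symbols * avg_code_len = 9095 * 27.02 = 245746.9 bits
ratio = original_size / compressed_size = 291040 / 245746.9 = 1.1843

Compression ratio = 1.1843


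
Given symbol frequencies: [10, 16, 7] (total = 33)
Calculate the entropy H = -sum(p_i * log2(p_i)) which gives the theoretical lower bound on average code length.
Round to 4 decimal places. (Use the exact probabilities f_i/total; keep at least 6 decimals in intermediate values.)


Per-symbol terms -p_i * log2(p_i) with p_i = f_i/33:
  p = 10/33 = 0.303030: log2(p) = -1.722466, -p*log2(p) = 0.521959
  p = 16/33 = 0.484848: log2(p) = -1.044394, -p*log2(p) = 0.506373
  p = 7/33 = 0.212121: log2(p) = -2.237039, -p*log2(p) = 0.474523
H = 0.521959 + 0.506373 + 0.474523 = 1.502855

H = 1.5029 bits/symbol


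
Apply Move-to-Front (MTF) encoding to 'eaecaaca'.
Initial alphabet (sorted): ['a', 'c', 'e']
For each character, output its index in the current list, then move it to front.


MTF encoding:
'e': index 2 in ['a', 'c', 'e'] -> ['e', 'a', 'c']
'a': index 1 in ['e', 'a', 'c'] -> ['a', 'e', 'c']
'e': index 1 in ['a', 'e', 'c'] -> ['e', 'a', 'c']
'c': index 2 in ['e', 'a', 'c'] -> ['c', 'e', 'a']
'a': index 2 in ['c', 'e', 'a'] -> ['a', 'c', 'e']
'a': index 0 in ['a', 'c', 'e'] -> ['a', 'c', 'e']
'c': index 1 in ['a', 'c', 'e'] -> ['c', 'a', 'e']
'a': index 1 in ['c', 'a', 'e'] -> ['a', 'c', 'e']


Output: [2, 1, 1, 2, 2, 0, 1, 1]


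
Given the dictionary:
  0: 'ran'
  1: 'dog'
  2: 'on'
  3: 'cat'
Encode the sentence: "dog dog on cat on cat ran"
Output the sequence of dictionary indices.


Look up each word in the dictionary:
  'dog' -> 1
  'dog' -> 1
  'on' -> 2
  'cat' -> 3
  'on' -> 2
  'cat' -> 3
  'ran' -> 0

Encoded: [1, 1, 2, 3, 2, 3, 0]


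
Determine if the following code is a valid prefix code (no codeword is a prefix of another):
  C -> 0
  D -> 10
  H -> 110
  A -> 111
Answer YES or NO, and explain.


Checking each pair (does one codeword prefix another?):
  C='0' vs D='10': no prefix
  C='0' vs H='110': no prefix
  C='0' vs A='111': no prefix
  D='10' vs C='0': no prefix
  D='10' vs H='110': no prefix
  D='10' vs A='111': no prefix
  H='110' vs C='0': no prefix
  H='110' vs D='10': no prefix
  H='110' vs A='111': no prefix
  A='111' vs C='0': no prefix
  A='111' vs D='10': no prefix
  A='111' vs H='110': no prefix
No violation found over all pairs.

YES -- this is a valid prefix code. No codeword is a prefix of any other codeword.


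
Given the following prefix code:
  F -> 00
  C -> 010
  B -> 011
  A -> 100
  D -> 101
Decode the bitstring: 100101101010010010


Decoding step by step:
Bits 100 -> A
Bits 101 -> D
Bits 101 -> D
Bits 010 -> C
Bits 010 -> C
Bits 010 -> C


Decoded message: ADDCCC


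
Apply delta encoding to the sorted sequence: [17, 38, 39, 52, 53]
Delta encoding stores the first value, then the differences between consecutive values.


First value: 17
Deltas:
  38 - 17 = 21
  39 - 38 = 1
  52 - 39 = 13
  53 - 52 = 1


Delta encoded: [17, 21, 1, 13, 1]


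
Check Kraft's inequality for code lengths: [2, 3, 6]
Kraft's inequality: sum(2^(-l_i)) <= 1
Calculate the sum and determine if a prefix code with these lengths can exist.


Sum = 2^(-2) + 2^(-3) + 2^(-6)
    = 0.25 + 0.125 + 0.015625
    = 25/64 = 0.390625
Since 0.390625 <= 1, Kraft's inequality IS satisfied.
A prefix code with these lengths CAN exist.

Kraft sum = 0.390625. Satisfied.


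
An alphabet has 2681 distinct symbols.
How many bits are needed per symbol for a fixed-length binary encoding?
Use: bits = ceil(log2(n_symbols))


log2(2681) = 11.3886
Bracket: 2^11 = 2048 < 2681 <= 2^12 = 4096
So ceil(log2(2681)) = 12

bits = ceil(log2(2681)) = ceil(11.3886) = 12 bits


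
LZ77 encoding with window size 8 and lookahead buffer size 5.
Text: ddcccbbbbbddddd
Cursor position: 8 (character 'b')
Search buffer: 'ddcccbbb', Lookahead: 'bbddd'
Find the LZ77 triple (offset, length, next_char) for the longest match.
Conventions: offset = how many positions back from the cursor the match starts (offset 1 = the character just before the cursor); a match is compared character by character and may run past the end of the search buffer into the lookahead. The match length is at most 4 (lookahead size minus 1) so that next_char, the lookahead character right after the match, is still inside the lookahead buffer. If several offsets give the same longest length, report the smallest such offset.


Try each offset into the search buffer:
  offset=1 (pos 7, char 'b'): match length 2
  offset=2 (pos 6, char 'b'): match length 2
  offset=3 (pos 5, char 'b'): match length 2
  offset=4 (pos 4, char 'c'): match length 0
  offset=5 (pos 3, char 'c'): match length 0
  offset=6 (pos 2, char 'c'): match length 0
  offset=7 (pos 1, char 'd'): match length 0
  offset=8 (pos 0, char 'd'): match length 0
Longest match has length 2, found at offsets 1, 2, 3; take the smallest, offset 1.
next_char = character at position 8 + 2 = 10 -> 'd'

Best match: offset=1, length=2 (matching 'bb' starting at position 7)
LZ77 triple: (1, 2, 'd')


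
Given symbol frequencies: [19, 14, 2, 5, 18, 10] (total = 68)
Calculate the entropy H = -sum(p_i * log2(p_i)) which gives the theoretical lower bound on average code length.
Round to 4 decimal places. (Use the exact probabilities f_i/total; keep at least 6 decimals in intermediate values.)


Per-symbol terms -p_i * log2(p_i) with p_i = f_i/68:
  p = 19/68 = 0.279412: log2(p) = -1.839535, -p*log2(p) = 0.513988
  p = 14/68 = 0.205882: log2(p) = -2.280108, -p*log2(p) = 0.469434
  p = 2/68 = 0.029412: log2(p) = -5.087463, -p*log2(p) = 0.149631
  p = 5/68 = 0.073529: log2(p) = -3.765535, -p*log2(p) = 0.276878
  p = 18/68 = 0.264706: log2(p) = -1.917538, -p*log2(p) = 0.507584
  p = 10/68 = 0.147059: log2(p) = -2.765535, -p*log2(p) = 0.406696
H = 0.513988 + 0.469434 + 0.149631 + 0.276878 + 0.507584 + 0.406696 = 2.324211

H = 2.3242 bits/symbol


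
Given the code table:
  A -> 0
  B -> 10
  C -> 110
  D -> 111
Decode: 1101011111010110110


Decoding:
110 -> C
10 -> B
111 -> D
110 -> C
10 -> B
110 -> C
110 -> C


Result: CBDCBCC


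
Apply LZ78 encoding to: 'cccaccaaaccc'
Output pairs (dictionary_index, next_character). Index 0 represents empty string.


LZ78 encoding steps:
Dictionary: {0: ''}
Step 1: w='' (idx 0), next='c' -> output (0, 'c'), add 'c' as idx 1
Step 2: w='c' (idx 1), next='c' -> output (1, 'c'), add 'cc' as idx 2
Step 3: w='' (idx 0), next='a' -> output (0, 'a'), add 'a' as idx 3
Step 4: w='cc' (idx 2), next='a' -> output (2, 'a'), add 'cca' as idx 4
Step 5: w='a' (idx 3), next='a' -> output (3, 'a'), add 'aa' as idx 5
Step 6: w='cc' (idx 2), next='c' -> output (2, 'c'), add 'ccc' as idx 6


Encoded: [(0, 'c'), (1, 'c'), (0, 'a'), (2, 'a'), (3, 'a'), (2, 'c')]


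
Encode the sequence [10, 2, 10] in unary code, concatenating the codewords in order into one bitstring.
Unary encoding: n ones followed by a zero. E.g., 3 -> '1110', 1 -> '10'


Encode each number as n ones followed by a terminating 0:
  10 -> 11111111110 (11 bits)
  2 -> 110 (3 bits)
  10 -> 11111111110 (11 bits)
Total length = 11 + 3 + 11 = 25 bits.

Unary([10, 2, 10]) = 1111111111011011111111110 (25 bits)


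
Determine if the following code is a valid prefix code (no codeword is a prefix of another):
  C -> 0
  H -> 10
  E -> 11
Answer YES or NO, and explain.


Checking each pair (does one codeword prefix another?):
  C='0' vs H='10': no prefix
  C='0' vs E='11': no prefix
  H='10' vs C='0': no prefix
  H='10' vs E='11': no prefix
  E='11' vs C='0': no prefix
  E='11' vs H='10': no prefix
No violation found over all pairs.

YES -- this is a valid prefix code. No codeword is a prefix of any other codeword.


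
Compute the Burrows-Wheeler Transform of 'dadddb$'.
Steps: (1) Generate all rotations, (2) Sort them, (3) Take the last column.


Rotations (sorted):
  0: $dadddb -> last char: b
  1: adddb$d -> last char: d
  2: b$daddd -> last char: d
  3: dadddb$ -> last char: $
  4: db$dadd -> last char: d
  5: ddb$dad -> last char: d
  6: dddb$da -> last char: a


BWT = bdd$dda


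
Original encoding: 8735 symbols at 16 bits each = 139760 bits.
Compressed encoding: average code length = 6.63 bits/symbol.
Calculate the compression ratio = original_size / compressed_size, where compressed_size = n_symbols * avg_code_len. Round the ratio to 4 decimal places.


original_size = n_symbols * orig_bits = 8735 * 16 = 139760 bits
compressed_size = n_symbols * avg_code_len = 8735 * 6.63 = 57913.05 bits
ratio = original_size / compressed_size = 139760 / 57913.05 = 2.4133

Compression ratio = 2.4133


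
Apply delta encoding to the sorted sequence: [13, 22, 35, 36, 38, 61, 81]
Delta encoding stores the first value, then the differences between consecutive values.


First value: 13
Deltas:
  22 - 13 = 9
  35 - 22 = 13
  36 - 35 = 1
  38 - 36 = 2
  61 - 38 = 23
  81 - 61 = 20


Delta encoded: [13, 9, 13, 1, 2, 23, 20]


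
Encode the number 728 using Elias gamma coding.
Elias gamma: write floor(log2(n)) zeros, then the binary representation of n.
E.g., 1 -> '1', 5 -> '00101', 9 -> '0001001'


num_bits = floor(log2(728)) + 1 = 10
leading_zeros = num_bits - 1 = 9
binary(728) = 1011011000

Elias gamma(728) = '000000000' + '1011011000' = 0000000001011011000 (19 bits)


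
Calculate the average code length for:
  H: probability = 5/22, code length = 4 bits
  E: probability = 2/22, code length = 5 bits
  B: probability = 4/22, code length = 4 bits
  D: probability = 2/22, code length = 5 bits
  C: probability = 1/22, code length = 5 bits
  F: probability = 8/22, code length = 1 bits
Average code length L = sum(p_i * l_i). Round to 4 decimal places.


Weighted contributions p_i * l_i:
  H: (5/22) * 4 = 20/22
  E: (2/22) * 5 = 10/22
  B: (4/22) * 4 = 16/22
  D: (2/22) * 5 = 10/22
  C: (1/22) * 5 = 5/22
  F: (8/22) * 1 = 8/22
Sum = (20 + 10 + 16 + 10 + 5 + 8)/22 = 69/22

L = 69/22 = 3.1364 bits/symbol


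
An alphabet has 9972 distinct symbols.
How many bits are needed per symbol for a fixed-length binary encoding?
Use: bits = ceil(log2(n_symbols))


log2(9972) = 13.2837
Bracket: 2^13 = 8192 < 9972 <= 2^14 = 16384
So ceil(log2(9972)) = 14

bits = ceil(log2(9972)) = ceil(13.2837) = 14 bits


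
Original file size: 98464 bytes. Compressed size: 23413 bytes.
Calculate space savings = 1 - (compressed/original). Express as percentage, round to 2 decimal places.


ratio = compressed/original = 23413/98464 = 0.237782
savings = 1 - ratio = 1 - 0.237782 = 0.762218
as a percentage: 0.762218 * 100 = 76.22%

Space savings = 1 - 23413/98464 = 76.22%


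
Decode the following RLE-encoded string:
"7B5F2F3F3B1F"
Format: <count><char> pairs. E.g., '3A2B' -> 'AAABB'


Expanding each <count><char> pair:
  7B -> 'BBBBBBB'
  5F -> 'FFFFF'
  2F -> 'FF'
  3F -> 'FFF'
  3B -> 'BBB'
  1F -> 'F'

Decoded = BBBBBBBFFFFFFFFFFBBBF


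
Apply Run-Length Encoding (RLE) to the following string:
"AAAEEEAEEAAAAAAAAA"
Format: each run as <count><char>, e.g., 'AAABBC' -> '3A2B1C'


Scanning runs left to right:
  i=0: run of 'A' x 3 -> '3A'
  i=3: run of 'E' x 3 -> '3E'
  i=6: run of 'A' x 1 -> '1A'
  i=7: run of 'E' x 2 -> '2E'
  i=9: run of 'A' x 9 -> '9A'

RLE = 3A3E1A2E9A


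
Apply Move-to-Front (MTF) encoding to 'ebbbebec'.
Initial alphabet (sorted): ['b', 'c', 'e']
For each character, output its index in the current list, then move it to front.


MTF encoding:
'e': index 2 in ['b', 'c', 'e'] -> ['e', 'b', 'c']
'b': index 1 in ['e', 'b', 'c'] -> ['b', 'e', 'c']
'b': index 0 in ['b', 'e', 'c'] -> ['b', 'e', 'c']
'b': index 0 in ['b', 'e', 'c'] -> ['b', 'e', 'c']
'e': index 1 in ['b', 'e', 'c'] -> ['e', 'b', 'c']
'b': index 1 in ['e', 'b', 'c'] -> ['b', 'e', 'c']
'e': index 1 in ['b', 'e', 'c'] -> ['e', 'b', 'c']
'c': index 2 in ['e', 'b', 'c'] -> ['c', 'e', 'b']


Output: [2, 1, 0, 0, 1, 1, 1, 2]


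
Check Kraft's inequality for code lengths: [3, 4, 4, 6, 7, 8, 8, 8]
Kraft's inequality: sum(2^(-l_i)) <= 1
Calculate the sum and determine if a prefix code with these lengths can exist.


Sum = 2^(-3) + 2^(-4) + 2^(-4) + 2^(-6) + 2^(-7) + 2^(-8) + 2^(-8) + 2^(-8)
    = 0.125 + 0.0625 + 0.0625 + 0.015625 + 0.0078125 + 0.00390625 + 0.00390625 + 0.00390625
    = 73/256 = 0.28515625
Since 0.28515625 <= 1, Kraft's inequality IS satisfied.
A prefix code with these lengths CAN exist.

Kraft sum = 0.28515625. Satisfied.


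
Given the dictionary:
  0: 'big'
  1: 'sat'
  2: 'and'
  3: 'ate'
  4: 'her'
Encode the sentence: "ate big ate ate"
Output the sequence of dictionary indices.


Look up each word in the dictionary:
  'ate' -> 3
  'big' -> 0
  'ate' -> 3
  'ate' -> 3

Encoded: [3, 0, 3, 3]


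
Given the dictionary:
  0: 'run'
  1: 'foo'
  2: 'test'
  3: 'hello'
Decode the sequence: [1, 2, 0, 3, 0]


Look up each index in the dictionary:
  1 -> 'foo'
  2 -> 'test'
  0 -> 'run'
  3 -> 'hello'
  0 -> 'run'

Decoded: "foo test run hello run"


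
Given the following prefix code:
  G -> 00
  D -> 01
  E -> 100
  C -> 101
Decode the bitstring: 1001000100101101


Decoding step by step:
Bits 100 -> E
Bits 100 -> E
Bits 01 -> D
Bits 00 -> G
Bits 101 -> C
Bits 101 -> C


Decoded message: EEDGCC


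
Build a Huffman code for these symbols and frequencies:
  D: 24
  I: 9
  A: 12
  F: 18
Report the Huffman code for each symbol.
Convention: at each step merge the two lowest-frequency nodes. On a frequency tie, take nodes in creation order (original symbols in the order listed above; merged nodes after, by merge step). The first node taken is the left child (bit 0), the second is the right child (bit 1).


Huffman tree construction:
Step 1: Merge I(9) + A(12) = 21
Step 2: Merge F(18) + (I+A)(21) = 39
Step 3: Merge D(24) + (F+(I+A))(39) = 63
Read each symbol's code off the tree from the root (left child = 0, right child = 1).

Codes:
  D: 0 (length 1)
  I: 110 (length 3)
  A: 111 (length 3)
  F: 10 (length 2)
Average code length: 123/63 = 1.9524 bits/symbol


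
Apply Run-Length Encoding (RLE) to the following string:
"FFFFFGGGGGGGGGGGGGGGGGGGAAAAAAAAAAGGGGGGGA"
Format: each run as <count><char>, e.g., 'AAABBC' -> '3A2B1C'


Scanning runs left to right:
  i=0: run of 'F' x 5 -> '5F'
  i=5: run of 'G' x 19 -> '19G'
  i=24: run of 'A' x 10 -> '10A'
  i=34: run of 'G' x 7 -> '7G'
  i=41: run of 'A' x 1 -> '1A'

RLE = 5F19G10A7G1A


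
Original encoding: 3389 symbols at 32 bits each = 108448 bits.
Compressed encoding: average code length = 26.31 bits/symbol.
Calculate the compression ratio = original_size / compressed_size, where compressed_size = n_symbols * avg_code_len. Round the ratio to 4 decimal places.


original_size = n_symbols * orig_bits = 3389 * 32 = 108448 bits
compressed_size = n_symbols * avg_code_len = 3389 * 26.31 = 89164.59 bits
ratio = original_size / compressed_size = 108448 / 89164.59 = 1.2163

Compression ratio = 1.2163


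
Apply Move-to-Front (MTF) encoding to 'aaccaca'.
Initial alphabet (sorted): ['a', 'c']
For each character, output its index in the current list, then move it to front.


MTF encoding:
'a': index 0 in ['a', 'c'] -> ['a', 'c']
'a': index 0 in ['a', 'c'] -> ['a', 'c']
'c': index 1 in ['a', 'c'] -> ['c', 'a']
'c': index 0 in ['c', 'a'] -> ['c', 'a']
'a': index 1 in ['c', 'a'] -> ['a', 'c']
'c': index 1 in ['a', 'c'] -> ['c', 'a']
'a': index 1 in ['c', 'a'] -> ['a', 'c']


Output: [0, 0, 1, 0, 1, 1, 1]


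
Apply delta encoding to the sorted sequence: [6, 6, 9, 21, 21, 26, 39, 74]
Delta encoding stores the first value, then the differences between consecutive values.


First value: 6
Deltas:
  6 - 6 = 0
  9 - 6 = 3
  21 - 9 = 12
  21 - 21 = 0
  26 - 21 = 5
  39 - 26 = 13
  74 - 39 = 35


Delta encoded: [6, 0, 3, 12, 0, 5, 13, 35]


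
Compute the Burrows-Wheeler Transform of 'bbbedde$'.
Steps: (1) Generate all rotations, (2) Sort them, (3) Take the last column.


Rotations (sorted):
  0: $bbbedde -> last char: e
  1: bbbedde$ -> last char: $
  2: bbedde$b -> last char: b
  3: bedde$bb -> last char: b
  4: dde$bbbe -> last char: e
  5: de$bbbed -> last char: d
  6: e$bbbedd -> last char: d
  7: edde$bbb -> last char: b


BWT = e$bbeddb


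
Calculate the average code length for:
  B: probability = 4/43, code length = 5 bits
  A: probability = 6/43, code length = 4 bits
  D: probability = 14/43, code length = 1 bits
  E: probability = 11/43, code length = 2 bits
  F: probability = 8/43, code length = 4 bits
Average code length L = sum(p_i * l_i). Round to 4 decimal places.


Weighted contributions p_i * l_i:
  B: (4/43) * 5 = 20/43
  A: (6/43) * 4 = 24/43
  D: (14/43) * 1 = 14/43
  E: (11/43) * 2 = 22/43
  F: (8/43) * 4 = 32/43
Sum = (20 + 24 + 14 + 22 + 32)/43 = 112/43

L = 112/43 = 2.6047 bits/symbol


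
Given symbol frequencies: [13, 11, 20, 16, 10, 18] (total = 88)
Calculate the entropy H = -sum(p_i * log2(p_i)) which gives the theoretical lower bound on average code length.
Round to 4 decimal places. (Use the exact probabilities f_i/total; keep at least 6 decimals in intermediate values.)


Per-symbol terms -p_i * log2(p_i) with p_i = f_i/88:
  p = 13/88 = 0.147727: log2(p) = -2.758992, -p*log2(p) = 0.407578
  p = 11/88 = 0.125000: log2(p) = -3.000000, -p*log2(p) = 0.375000
  p = 20/88 = 0.227273: log2(p) = -2.137504, -p*log2(p) = 0.485796
  p = 16/88 = 0.181818: log2(p) = -2.459432, -p*log2(p) = 0.447169
  p = 10/88 = 0.113636: log2(p) = -3.137504, -p*log2(p) = 0.356534
  p = 18/88 = 0.204545: log2(p) = -2.289507, -p*log2(p) = 0.468308
H = 0.407578 + 0.375000 + 0.485796 + 0.447169 + 0.356534 + 0.468308 = 2.540385

H = 2.5404 bits/symbol


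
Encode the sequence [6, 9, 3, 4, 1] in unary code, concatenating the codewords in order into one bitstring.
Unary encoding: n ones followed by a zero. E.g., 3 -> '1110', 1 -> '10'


Encode each number as n ones followed by a terminating 0:
  6 -> 1111110 (7 bits)
  9 -> 1111111110 (10 bits)
  3 -> 1110 (4 bits)
  4 -> 11110 (5 bits)
  1 -> 10 (2 bits)
Total length = 7 + 10 + 4 + 5 + 2 = 28 bits.

Unary([6, 9, 3, 4, 1]) = 1111110111111111011101111010 (28 bits)


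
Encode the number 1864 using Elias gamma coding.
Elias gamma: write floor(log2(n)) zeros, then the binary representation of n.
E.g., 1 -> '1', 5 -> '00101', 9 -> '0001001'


num_bits = floor(log2(1864)) + 1 = 11
leading_zeros = num_bits - 1 = 10
binary(1864) = 11101001000

Elias gamma(1864) = '0000000000' + '11101001000' = 000000000011101001000 (21 bits)


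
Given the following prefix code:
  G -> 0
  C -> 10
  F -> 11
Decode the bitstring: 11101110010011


Decoding step by step:
Bits 11 -> F
Bits 10 -> C
Bits 11 -> F
Bits 10 -> C
Bits 0 -> G
Bits 10 -> C
Bits 0 -> G
Bits 11 -> F


Decoded message: FCFCGCGF


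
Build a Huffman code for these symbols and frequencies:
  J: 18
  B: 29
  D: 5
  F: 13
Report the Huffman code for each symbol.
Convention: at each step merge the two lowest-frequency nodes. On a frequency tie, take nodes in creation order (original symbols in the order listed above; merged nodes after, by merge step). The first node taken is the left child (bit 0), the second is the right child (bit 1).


Huffman tree construction:
Step 1: Merge D(5) + F(13) = 18
Step 2: Merge J(18) + (D+F)(18) = 36
Step 3: Merge B(29) + (J+(D+F))(36) = 65
Read each symbol's code off the tree from the root (left child = 0, right child = 1).

Codes:
  J: 10 (length 2)
  B: 0 (length 1)
  D: 110 (length 3)
  F: 111 (length 3)
Average code length: 119/65 = 1.8308 bits/symbol


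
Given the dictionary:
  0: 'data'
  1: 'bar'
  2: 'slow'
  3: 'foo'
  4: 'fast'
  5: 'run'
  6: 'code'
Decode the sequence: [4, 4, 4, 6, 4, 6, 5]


Look up each index in the dictionary:
  4 -> 'fast'
  4 -> 'fast'
  4 -> 'fast'
  6 -> 'code'
  4 -> 'fast'
  6 -> 'code'
  5 -> 'run'

Decoded: "fast fast fast code fast code run"


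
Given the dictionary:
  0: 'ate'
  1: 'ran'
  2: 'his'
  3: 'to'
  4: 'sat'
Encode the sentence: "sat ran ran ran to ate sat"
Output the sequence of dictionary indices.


Look up each word in the dictionary:
  'sat' -> 4
  'ran' -> 1
  'ran' -> 1
  'ran' -> 1
  'to' -> 3
  'ate' -> 0
  'sat' -> 4

Encoded: [4, 1, 1, 1, 3, 0, 4]


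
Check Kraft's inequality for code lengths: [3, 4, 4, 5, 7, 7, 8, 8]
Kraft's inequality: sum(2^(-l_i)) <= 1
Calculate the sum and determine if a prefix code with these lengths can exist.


Sum = 2^(-3) + 2^(-4) + 2^(-4) + 2^(-5) + 2^(-7) + 2^(-7) + 2^(-8) + 2^(-8)
    = 0.125 + 0.0625 + 0.0625 + 0.03125 + 0.0078125 + 0.0078125 + 0.00390625 + 0.00390625
    = 78/256 = 0.3046875
Since 0.3046875 <= 1, Kraft's inequality IS satisfied.
A prefix code with these lengths CAN exist.

Kraft sum = 0.3046875. Satisfied.


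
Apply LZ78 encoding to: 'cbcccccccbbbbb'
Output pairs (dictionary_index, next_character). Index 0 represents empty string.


LZ78 encoding steps:
Dictionary: {0: ''}
Step 1: w='' (idx 0), next='c' -> output (0, 'c'), add 'c' as idx 1
Step 2: w='' (idx 0), next='b' -> output (0, 'b'), add 'b' as idx 2
Step 3: w='c' (idx 1), next='c' -> output (1, 'c'), add 'cc' as idx 3
Step 4: w='cc' (idx 3), next='c' -> output (3, 'c'), add 'ccc' as idx 4
Step 5: w='cc' (idx 3), next='b' -> output (3, 'b'), add 'ccb' as idx 5
Step 6: w='b' (idx 2), next='b' -> output (2, 'b'), add 'bb' as idx 6
Step 7: w='bb' (idx 6), end of input -> output (6, '')


Encoded: [(0, 'c'), (0, 'b'), (1, 'c'), (3, 'c'), (3, 'b'), (2, 'b'), (6, '')]


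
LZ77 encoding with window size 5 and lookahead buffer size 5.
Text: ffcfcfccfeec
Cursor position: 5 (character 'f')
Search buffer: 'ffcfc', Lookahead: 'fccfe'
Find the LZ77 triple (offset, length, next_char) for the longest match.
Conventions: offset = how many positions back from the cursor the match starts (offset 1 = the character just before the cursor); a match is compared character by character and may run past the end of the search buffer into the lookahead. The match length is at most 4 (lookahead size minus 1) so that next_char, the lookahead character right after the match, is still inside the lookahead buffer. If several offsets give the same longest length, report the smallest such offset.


Try each offset into the search buffer:
  offset=1 (pos 4, char 'c'): match length 0
  offset=2 (pos 3, char 'f'): match length 2
  offset=3 (pos 2, char 'c'): match length 0
  offset=4 (pos 1, char 'f'): match length 2
  offset=5 (pos 0, char 'f'): match length 1
Longest match has length 2, found at offsets 2, 4; take the smallest, offset 2.
next_char = character at position 5 + 2 = 7 -> 'c'

Best match: offset=2, length=2 (matching 'fc' starting at position 3)
LZ77 triple: (2, 2, 'c')


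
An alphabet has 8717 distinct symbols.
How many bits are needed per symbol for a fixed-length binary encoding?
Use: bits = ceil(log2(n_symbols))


log2(8717) = 13.0896
Bracket: 2^13 = 8192 < 8717 <= 2^14 = 16384
So ceil(log2(8717)) = 14

bits = ceil(log2(8717)) = ceil(13.0896) = 14 bits


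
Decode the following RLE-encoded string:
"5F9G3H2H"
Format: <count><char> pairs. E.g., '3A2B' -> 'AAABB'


Expanding each <count><char> pair:
  5F -> 'FFFFF'
  9G -> 'GGGGGGGGG'
  3H -> 'HHH'
  2H -> 'HH'

Decoded = FFFFFGGGGGGGGGHHHHH


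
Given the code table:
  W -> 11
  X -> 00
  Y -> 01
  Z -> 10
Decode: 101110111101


Decoding:
10 -> Z
11 -> W
10 -> Z
11 -> W
11 -> W
01 -> Y


Result: ZWZWWY


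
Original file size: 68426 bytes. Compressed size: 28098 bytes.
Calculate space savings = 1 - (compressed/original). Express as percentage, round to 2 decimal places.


ratio = compressed/original = 28098/68426 = 0.410633
savings = 1 - ratio = 1 - 0.410633 = 0.589367
as a percentage: 0.589367 * 100 = 58.94%

Space savings = 1 - 28098/68426 = 58.94%


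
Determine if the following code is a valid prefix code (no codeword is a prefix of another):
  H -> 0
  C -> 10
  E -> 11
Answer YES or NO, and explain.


Checking each pair (does one codeword prefix another?):
  H='0' vs C='10': no prefix
  H='0' vs E='11': no prefix
  C='10' vs H='0': no prefix
  C='10' vs E='11': no prefix
  E='11' vs H='0': no prefix
  E='11' vs C='10': no prefix
No violation found over all pairs.

YES -- this is a valid prefix code. No codeword is a prefix of any other codeword.


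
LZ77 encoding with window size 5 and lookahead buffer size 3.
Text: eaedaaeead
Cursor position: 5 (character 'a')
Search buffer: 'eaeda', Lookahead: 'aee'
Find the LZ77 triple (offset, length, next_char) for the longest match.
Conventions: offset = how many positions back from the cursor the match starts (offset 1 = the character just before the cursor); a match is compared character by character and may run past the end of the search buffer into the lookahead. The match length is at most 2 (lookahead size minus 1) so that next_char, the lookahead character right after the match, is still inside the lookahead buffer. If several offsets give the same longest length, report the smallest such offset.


Try each offset into the search buffer:
  offset=1 (pos 4, char 'a'): match length 1
  offset=2 (pos 3, char 'd'): match length 0
  offset=3 (pos 2, char 'e'): match length 0
  offset=4 (pos 1, char 'a'): match length 2
  offset=5 (pos 0, char 'e'): match length 0
Longest match has length 2 at offset 4.
next_char = character at position 5 + 2 = 7 -> 'e'

Best match: offset=4, length=2 (matching 'ae' starting at position 1)
LZ77 triple: (4, 2, 'e')


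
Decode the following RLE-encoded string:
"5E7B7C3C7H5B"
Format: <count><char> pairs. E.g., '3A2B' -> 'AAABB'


Expanding each <count><char> pair:
  5E -> 'EEEEE'
  7B -> 'BBBBBBB'
  7C -> 'CCCCCCC'
  3C -> 'CCC'
  7H -> 'HHHHHHH'
  5B -> 'BBBBB'

Decoded = EEEEEBBBBBBBCCCCCCCCCCHHHHHHHBBBBB


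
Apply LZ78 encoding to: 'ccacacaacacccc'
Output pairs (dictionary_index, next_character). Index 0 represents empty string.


LZ78 encoding steps:
Dictionary: {0: ''}
Step 1: w='' (idx 0), next='c' -> output (0, 'c'), add 'c' as idx 1
Step 2: w='c' (idx 1), next='a' -> output (1, 'a'), add 'ca' as idx 2
Step 3: w='ca' (idx 2), next='c' -> output (2, 'c'), add 'cac' as idx 3
Step 4: w='' (idx 0), next='a' -> output (0, 'a'), add 'a' as idx 4
Step 5: w='a' (idx 4), next='c' -> output (4, 'c'), add 'ac' as idx 5
Step 6: w='ac' (idx 5), next='c' -> output (5, 'c'), add 'acc' as idx 6
Step 7: w='c' (idx 1), next='c' -> output (1, 'c'), add 'cc' as idx 7


Encoded: [(0, 'c'), (1, 'a'), (2, 'c'), (0, 'a'), (4, 'c'), (5, 'c'), (1, 'c')]


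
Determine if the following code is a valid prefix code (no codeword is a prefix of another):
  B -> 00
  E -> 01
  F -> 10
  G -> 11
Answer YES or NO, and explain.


Checking each pair (does one codeword prefix another?):
  B='00' vs E='01': no prefix
  B='00' vs F='10': no prefix
  B='00' vs G='11': no prefix
  E='01' vs B='00': no prefix
  E='01' vs F='10': no prefix
  E='01' vs G='11': no prefix
  F='10' vs B='00': no prefix
  F='10' vs E='01': no prefix
  F='10' vs G='11': no prefix
  G='11' vs B='00': no prefix
  G='11' vs E='01': no prefix
  G='11' vs F='10': no prefix
No violation found over all pairs.

YES -- this is a valid prefix code. No codeword is a prefix of any other codeword.


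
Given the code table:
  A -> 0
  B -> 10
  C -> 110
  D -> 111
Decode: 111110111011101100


Decoding:
111 -> D
110 -> C
111 -> D
0 -> A
111 -> D
0 -> A
110 -> C
0 -> A


Result: DCDADACA


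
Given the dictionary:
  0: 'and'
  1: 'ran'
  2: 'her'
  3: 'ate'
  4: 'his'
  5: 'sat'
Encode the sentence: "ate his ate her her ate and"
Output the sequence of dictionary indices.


Look up each word in the dictionary:
  'ate' -> 3
  'his' -> 4
  'ate' -> 3
  'her' -> 2
  'her' -> 2
  'ate' -> 3
  'and' -> 0

Encoded: [3, 4, 3, 2, 2, 3, 0]


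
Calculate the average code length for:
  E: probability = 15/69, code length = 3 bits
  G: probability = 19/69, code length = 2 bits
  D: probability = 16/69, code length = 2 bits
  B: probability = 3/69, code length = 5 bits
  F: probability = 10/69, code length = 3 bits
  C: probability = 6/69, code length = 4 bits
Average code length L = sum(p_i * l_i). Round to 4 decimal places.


Weighted contributions p_i * l_i:
  E: (15/69) * 3 = 45/69
  G: (19/69) * 2 = 38/69
  D: (16/69) * 2 = 32/69
  B: (3/69) * 5 = 15/69
  F: (10/69) * 3 = 30/69
  C: (6/69) * 4 = 24/69
Sum = (45 + 38 + 32 + 15 + 30 + 24)/69 = 184/69

L = 184/69 = 2.6667 bits/symbol


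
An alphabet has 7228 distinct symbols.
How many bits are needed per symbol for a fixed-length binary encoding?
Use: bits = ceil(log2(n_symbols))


log2(7228) = 12.8194
Bracket: 2^12 = 4096 < 7228 <= 2^13 = 8192
So ceil(log2(7228)) = 13

bits = ceil(log2(7228)) = ceil(12.8194) = 13 bits


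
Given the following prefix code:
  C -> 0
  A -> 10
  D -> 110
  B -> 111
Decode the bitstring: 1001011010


Decoding step by step:
Bits 10 -> A
Bits 0 -> C
Bits 10 -> A
Bits 110 -> D
Bits 10 -> A


Decoded message: ACADA


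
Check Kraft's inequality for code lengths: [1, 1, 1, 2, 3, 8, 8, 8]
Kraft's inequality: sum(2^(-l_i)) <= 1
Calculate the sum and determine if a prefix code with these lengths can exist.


Sum = 2^(-1) + 2^(-1) + 2^(-1) + 2^(-2) + 2^(-3) + 2^(-8) + 2^(-8) + 2^(-8)
    = 0.5 + 0.5 + 0.5 + 0.25 + 0.125 + 0.00390625 + 0.00390625 + 0.00390625
    = 483/256 = 1.88671875
Since 1.88671875 > 1, Kraft's inequality is NOT satisfied.
A prefix code with these lengths CANNOT exist.

Kraft sum = 1.88671875. Not satisfied.


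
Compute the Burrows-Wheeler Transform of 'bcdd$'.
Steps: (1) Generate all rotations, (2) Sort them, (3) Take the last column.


Rotations (sorted):
  0: $bcdd -> last char: d
  1: bcdd$ -> last char: $
  2: cdd$b -> last char: b
  3: d$bcd -> last char: d
  4: dd$bc -> last char: c


BWT = d$bdc


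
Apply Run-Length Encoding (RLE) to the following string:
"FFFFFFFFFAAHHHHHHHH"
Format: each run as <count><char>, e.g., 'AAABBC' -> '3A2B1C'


Scanning runs left to right:
  i=0: run of 'F' x 9 -> '9F'
  i=9: run of 'A' x 2 -> '2A'
  i=11: run of 'H' x 8 -> '8H'

RLE = 9F2A8H


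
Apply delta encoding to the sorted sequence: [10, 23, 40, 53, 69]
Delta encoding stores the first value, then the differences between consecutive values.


First value: 10
Deltas:
  23 - 10 = 13
  40 - 23 = 17
  53 - 40 = 13
  69 - 53 = 16


Delta encoded: [10, 13, 17, 13, 16]


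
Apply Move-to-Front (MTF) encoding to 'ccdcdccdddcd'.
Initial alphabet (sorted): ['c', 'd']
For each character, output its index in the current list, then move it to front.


MTF encoding:
'c': index 0 in ['c', 'd'] -> ['c', 'd']
'c': index 0 in ['c', 'd'] -> ['c', 'd']
'd': index 1 in ['c', 'd'] -> ['d', 'c']
'c': index 1 in ['d', 'c'] -> ['c', 'd']
'd': index 1 in ['c', 'd'] -> ['d', 'c']
'c': index 1 in ['d', 'c'] -> ['c', 'd']
'c': index 0 in ['c', 'd'] -> ['c', 'd']
'd': index 1 in ['c', 'd'] -> ['d', 'c']
'd': index 0 in ['d', 'c'] -> ['d', 'c']
'd': index 0 in ['d', 'c'] -> ['d', 'c']
'c': index 1 in ['d', 'c'] -> ['c', 'd']
'd': index 1 in ['c', 'd'] -> ['d', 'c']


Output: [0, 0, 1, 1, 1, 1, 0, 1, 0, 0, 1, 1]


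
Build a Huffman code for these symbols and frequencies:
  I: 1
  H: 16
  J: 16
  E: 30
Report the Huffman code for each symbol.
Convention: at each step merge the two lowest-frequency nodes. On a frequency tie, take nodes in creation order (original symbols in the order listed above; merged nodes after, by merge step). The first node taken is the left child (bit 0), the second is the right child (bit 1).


Huffman tree construction:
Step 1: Merge I(1) + H(16) = 17
Step 2: Merge J(16) + (I+H)(17) = 33
Step 3: Merge E(30) + (J+(I+H))(33) = 63
Read each symbol's code off the tree from the root (left child = 0, right child = 1).

Codes:
  I: 110 (length 3)
  H: 111 (length 3)
  J: 10 (length 2)
  E: 0 (length 1)
Average code length: 113/63 = 1.7937 bits/symbol


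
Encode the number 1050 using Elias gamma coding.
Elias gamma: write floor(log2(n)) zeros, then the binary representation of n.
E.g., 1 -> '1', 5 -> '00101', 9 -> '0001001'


num_bits = floor(log2(1050)) + 1 = 11
leading_zeros = num_bits - 1 = 10
binary(1050) = 10000011010

Elias gamma(1050) = '0000000000' + '10000011010' = 000000000010000011010 (21 bits)


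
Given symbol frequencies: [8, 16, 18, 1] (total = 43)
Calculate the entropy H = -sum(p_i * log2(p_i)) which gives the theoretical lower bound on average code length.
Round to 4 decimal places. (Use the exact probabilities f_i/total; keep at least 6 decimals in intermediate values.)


Per-symbol terms -p_i * log2(p_i) with p_i = f_i/43:
  p = 8/43 = 0.186047: log2(p) = -2.426265, -p*log2(p) = 0.451398
  p = 16/43 = 0.372093: log2(p) = -1.426265, -p*log2(p) = 0.530703
  p = 18/43 = 0.418605: log2(p) = -1.256340, -p*log2(p) = 0.525910
  p = 1/43 = 0.023256: log2(p) = -5.426265, -p*log2(p) = 0.126192
H = 0.451398 + 0.530703 + 0.525910 + 0.126192 = 1.634203

H = 1.6342 bits/symbol


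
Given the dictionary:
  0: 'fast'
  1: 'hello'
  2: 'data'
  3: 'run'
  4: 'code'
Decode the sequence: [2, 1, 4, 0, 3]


Look up each index in the dictionary:
  2 -> 'data'
  1 -> 'hello'
  4 -> 'code'
  0 -> 'fast'
  3 -> 'run'

Decoded: "data hello code fast run"


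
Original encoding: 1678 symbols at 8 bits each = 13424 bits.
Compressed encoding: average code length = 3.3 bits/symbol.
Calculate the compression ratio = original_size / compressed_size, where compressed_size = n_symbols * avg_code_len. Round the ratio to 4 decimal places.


original_size = n_symbols * orig_bits = 1678 * 8 = 13424 bits
compressed_size = n_symbols * avg_code_len = 1678 * 3.3 = 5537.4 bits
ratio = original_size / compressed_size = 13424 / 5537.4 = 2.4242

Compression ratio = 2.4242


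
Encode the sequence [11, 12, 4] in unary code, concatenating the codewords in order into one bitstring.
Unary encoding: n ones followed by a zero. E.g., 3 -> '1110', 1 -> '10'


Encode each number as n ones followed by a terminating 0:
  11 -> 111111111110 (12 bits)
  12 -> 1111111111110 (13 bits)
  4 -> 11110 (5 bits)
Total length = 12 + 13 + 5 = 30 bits.

Unary([11, 12, 4]) = 111111111110111111111111011110 (30 bits)


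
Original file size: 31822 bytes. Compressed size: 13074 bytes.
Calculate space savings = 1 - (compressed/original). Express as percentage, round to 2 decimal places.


ratio = compressed/original = 13074/31822 = 0.410848
savings = 1 - ratio = 1 - 0.410848 = 0.589152
as a percentage: 0.589152 * 100 = 58.92%

Space savings = 1 - 13074/31822 = 58.92%


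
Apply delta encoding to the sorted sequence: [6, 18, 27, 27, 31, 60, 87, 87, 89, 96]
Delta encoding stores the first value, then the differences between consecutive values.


First value: 6
Deltas:
  18 - 6 = 12
  27 - 18 = 9
  27 - 27 = 0
  31 - 27 = 4
  60 - 31 = 29
  87 - 60 = 27
  87 - 87 = 0
  89 - 87 = 2
  96 - 89 = 7


Delta encoded: [6, 12, 9, 0, 4, 29, 27, 0, 2, 7]


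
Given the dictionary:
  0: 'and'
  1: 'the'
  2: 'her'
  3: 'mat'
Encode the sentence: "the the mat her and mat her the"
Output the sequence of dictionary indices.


Look up each word in the dictionary:
  'the' -> 1
  'the' -> 1
  'mat' -> 3
  'her' -> 2
  'and' -> 0
  'mat' -> 3
  'her' -> 2
  'the' -> 1

Encoded: [1, 1, 3, 2, 0, 3, 2, 1]


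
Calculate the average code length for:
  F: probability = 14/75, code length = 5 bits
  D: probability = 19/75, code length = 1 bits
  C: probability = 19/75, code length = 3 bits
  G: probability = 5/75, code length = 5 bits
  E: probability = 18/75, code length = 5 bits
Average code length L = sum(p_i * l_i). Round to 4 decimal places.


Weighted contributions p_i * l_i:
  F: (14/75) * 5 = 70/75
  D: (19/75) * 1 = 19/75
  C: (19/75) * 3 = 57/75
  G: (5/75) * 5 = 25/75
  E: (18/75) * 5 = 90/75
Sum = (70 + 19 + 57 + 25 + 90)/75 = 261/75

L = 261/75 = 3.4800 bits/symbol


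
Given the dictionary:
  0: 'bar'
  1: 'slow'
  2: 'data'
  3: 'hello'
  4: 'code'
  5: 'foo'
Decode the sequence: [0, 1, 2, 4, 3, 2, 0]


Look up each index in the dictionary:
  0 -> 'bar'
  1 -> 'slow'
  2 -> 'data'
  4 -> 'code'
  3 -> 'hello'
  2 -> 'data'
  0 -> 'bar'

Decoded: "bar slow data code hello data bar"


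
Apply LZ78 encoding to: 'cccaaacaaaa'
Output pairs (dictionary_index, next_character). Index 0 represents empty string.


LZ78 encoding steps:
Dictionary: {0: ''}
Step 1: w='' (idx 0), next='c' -> output (0, 'c'), add 'c' as idx 1
Step 2: w='c' (idx 1), next='c' -> output (1, 'c'), add 'cc' as idx 2
Step 3: w='' (idx 0), next='a' -> output (0, 'a'), add 'a' as idx 3
Step 4: w='a' (idx 3), next='a' -> output (3, 'a'), add 'aa' as idx 4
Step 5: w='c' (idx 1), next='a' -> output (1, 'a'), add 'ca' as idx 5
Step 6: w='aa' (idx 4), next='a' -> output (4, 'a'), add 'aaa' as idx 6


Encoded: [(0, 'c'), (1, 'c'), (0, 'a'), (3, 'a'), (1, 'a'), (4, 'a')]
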